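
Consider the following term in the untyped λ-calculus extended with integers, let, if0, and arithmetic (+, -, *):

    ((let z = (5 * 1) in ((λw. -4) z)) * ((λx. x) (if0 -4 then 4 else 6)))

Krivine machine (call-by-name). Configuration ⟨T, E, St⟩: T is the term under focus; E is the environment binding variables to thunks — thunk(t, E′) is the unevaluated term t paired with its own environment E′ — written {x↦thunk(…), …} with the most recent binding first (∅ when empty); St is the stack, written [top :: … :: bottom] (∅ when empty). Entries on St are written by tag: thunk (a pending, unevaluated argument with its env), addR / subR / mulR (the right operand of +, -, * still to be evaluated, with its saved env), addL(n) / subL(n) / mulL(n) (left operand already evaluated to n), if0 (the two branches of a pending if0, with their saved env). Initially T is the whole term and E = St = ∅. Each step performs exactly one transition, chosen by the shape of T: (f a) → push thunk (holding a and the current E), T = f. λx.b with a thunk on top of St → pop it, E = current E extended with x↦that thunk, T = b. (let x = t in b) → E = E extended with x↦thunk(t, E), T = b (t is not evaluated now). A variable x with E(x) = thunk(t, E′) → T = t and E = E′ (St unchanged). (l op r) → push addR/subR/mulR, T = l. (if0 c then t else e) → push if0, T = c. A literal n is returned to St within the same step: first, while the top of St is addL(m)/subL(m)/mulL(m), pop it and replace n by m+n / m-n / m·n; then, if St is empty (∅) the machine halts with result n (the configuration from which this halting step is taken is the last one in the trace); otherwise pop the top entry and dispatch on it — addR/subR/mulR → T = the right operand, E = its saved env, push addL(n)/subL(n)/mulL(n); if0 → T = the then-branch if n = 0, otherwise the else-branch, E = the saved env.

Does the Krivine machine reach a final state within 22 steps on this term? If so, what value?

Answer: -24

Derivation:
step 0: ⟨T=((let z = (5 * 1) in ((λw. -4) z)) * ((λx. x) (if0 -4 then 4 else 6))); E=∅; St=∅⟩
step 1: ⟨T=(let z = (5 * 1) in ((λw. -4) z)); E=∅; St=[mulR]⟩
step 2: ⟨T=((λw. -4) z); E={z↦thunk((5 * 1), ∅)}; St=[mulR]⟩
step 3: ⟨T=(λw. -4); E={z↦thunk((5 * 1), ∅)}; St=[thunk :: mulR]⟩
step 4: ⟨T=-4; E={w↦thunk(z, {z↦thunk((5 * 1), ∅)}), z↦thunk((5 * 1), ∅)}; St=[mulR]⟩
step 5: ⟨T=((λx. x) (if0 -4 then 4 else 6)); E=∅; St=[mulL(-4)]⟩
step 6: ⟨T=(λx. x); E=∅; St=[thunk :: mulL(-4)]⟩
step 7: ⟨T=x; E={x↦thunk((if0 -4 then 4 else 6), ∅)}; St=[mulL(-4)]⟩
step 8: ⟨T=(if0 -4 then 4 else 6); E=∅; St=[mulL(-4)]⟩
step 9: ⟨T=-4; E=∅; St=[if0 :: mulL(-4)]⟩
step 10: ⟨T=6; E=∅; St=[mulL(-4)]⟩
→ final value -24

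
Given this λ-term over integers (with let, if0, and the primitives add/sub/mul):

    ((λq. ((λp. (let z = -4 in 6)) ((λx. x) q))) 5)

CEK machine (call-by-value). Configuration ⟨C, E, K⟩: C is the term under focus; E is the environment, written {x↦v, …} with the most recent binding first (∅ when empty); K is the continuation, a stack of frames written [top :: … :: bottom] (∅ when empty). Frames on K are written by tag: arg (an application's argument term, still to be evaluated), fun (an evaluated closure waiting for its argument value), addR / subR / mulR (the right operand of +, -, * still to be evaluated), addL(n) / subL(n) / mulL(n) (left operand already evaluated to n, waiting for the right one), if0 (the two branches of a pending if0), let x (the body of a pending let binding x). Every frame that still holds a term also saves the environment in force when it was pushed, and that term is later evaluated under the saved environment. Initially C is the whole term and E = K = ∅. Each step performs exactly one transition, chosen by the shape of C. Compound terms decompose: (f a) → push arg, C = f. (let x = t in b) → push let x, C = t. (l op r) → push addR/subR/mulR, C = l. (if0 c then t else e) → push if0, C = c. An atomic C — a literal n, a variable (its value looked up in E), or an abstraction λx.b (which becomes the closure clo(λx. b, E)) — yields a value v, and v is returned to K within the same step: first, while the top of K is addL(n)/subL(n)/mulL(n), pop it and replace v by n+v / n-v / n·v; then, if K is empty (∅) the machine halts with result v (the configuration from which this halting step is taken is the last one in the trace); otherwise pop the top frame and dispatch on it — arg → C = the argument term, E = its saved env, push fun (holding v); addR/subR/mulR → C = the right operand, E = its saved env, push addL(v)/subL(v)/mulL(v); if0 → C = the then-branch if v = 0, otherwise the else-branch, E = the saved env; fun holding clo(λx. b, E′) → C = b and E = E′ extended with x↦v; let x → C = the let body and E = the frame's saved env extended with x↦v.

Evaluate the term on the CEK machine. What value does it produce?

Answer: 6

Execution trace:
t=0: [C=((λq. ((λp. (let z = -4 in 6)) ((λx. x) q))) 5) | E=∅ | K=∅]
t=1: [C=(λq. ((λp. (let z = -4 in 6)) ((λx. x) q))) | E=∅ | K=[arg]]
t=2: [C=5 | E=∅ | K=[fun]]
t=3: [C=((λp. (let z = -4 in 6)) ((λx. x) q)) | E={q↦5} | K=∅]
t=4: [C=(λp. (let z = -4 in 6)) | E={q↦5} | K=[arg]]
t=5: [C=((λx. x) q) | E={q↦5} | K=[fun]]
t=6: [C=(λx. x) | E={q↦5} | K=[arg :: fun]]
t=7: [C=q | E={q↦5} | K=[fun :: fun]]
t=8: [C=x | E={x↦5, q↦5} | K=[fun]]
t=9: [C=(let z = -4 in 6) | E={p↦5, q↦5} | K=∅]
t=10: [C=-4 | E={p↦5, q↦5} | K=[let z]]
t=11: [C=6 | E={z↦-4, p↦5, q↦5} | K=∅]
→ final value 6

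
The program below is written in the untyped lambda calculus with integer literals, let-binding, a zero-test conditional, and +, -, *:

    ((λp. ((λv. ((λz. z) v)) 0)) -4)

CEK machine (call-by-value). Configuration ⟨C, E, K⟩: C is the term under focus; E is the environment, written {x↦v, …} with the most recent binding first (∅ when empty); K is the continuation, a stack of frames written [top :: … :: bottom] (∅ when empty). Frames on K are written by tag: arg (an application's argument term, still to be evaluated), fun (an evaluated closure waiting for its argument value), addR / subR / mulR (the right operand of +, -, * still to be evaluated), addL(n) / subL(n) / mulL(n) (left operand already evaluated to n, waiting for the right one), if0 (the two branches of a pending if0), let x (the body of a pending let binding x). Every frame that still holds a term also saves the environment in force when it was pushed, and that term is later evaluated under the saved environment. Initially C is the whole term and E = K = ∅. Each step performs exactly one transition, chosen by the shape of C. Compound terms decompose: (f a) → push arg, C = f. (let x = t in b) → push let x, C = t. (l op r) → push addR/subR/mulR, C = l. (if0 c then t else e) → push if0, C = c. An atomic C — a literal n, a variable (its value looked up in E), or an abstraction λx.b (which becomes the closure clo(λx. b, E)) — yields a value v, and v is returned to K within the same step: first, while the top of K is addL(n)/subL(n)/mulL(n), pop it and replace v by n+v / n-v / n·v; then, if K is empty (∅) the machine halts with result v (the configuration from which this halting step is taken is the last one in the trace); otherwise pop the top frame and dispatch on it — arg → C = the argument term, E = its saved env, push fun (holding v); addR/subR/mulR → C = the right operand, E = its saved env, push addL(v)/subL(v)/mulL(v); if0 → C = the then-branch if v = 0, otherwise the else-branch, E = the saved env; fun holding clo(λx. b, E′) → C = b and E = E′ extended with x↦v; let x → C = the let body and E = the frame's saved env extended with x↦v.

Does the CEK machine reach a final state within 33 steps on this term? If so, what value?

Answer: 0

Derivation:
t=0: [C=((λp. ((λv. ((λz. z) v)) 0)) -4) | E=∅ | K=∅]
t=1: [C=(λp. ((λv. ((λz. z) v)) 0)) | E=∅ | K=[arg]]
t=2: [C=-4 | E=∅ | K=[fun]]
t=3: [C=((λv. ((λz. z) v)) 0) | E={p↦-4} | K=∅]
t=4: [C=(λv. ((λz. z) v)) | E={p↦-4} | K=[arg]]
t=5: [C=0 | E={p↦-4} | K=[fun]]
t=6: [C=((λz. z) v) | E={v↦0, p↦-4} | K=∅]
t=7: [C=(λz. z) | E={v↦0, p↦-4} | K=[arg]]
t=8: [C=v | E={v↦0, p↦-4} | K=[fun]]
t=9: [C=z | E={z↦0, v↦0, p↦-4} | K=∅]
→ final value 0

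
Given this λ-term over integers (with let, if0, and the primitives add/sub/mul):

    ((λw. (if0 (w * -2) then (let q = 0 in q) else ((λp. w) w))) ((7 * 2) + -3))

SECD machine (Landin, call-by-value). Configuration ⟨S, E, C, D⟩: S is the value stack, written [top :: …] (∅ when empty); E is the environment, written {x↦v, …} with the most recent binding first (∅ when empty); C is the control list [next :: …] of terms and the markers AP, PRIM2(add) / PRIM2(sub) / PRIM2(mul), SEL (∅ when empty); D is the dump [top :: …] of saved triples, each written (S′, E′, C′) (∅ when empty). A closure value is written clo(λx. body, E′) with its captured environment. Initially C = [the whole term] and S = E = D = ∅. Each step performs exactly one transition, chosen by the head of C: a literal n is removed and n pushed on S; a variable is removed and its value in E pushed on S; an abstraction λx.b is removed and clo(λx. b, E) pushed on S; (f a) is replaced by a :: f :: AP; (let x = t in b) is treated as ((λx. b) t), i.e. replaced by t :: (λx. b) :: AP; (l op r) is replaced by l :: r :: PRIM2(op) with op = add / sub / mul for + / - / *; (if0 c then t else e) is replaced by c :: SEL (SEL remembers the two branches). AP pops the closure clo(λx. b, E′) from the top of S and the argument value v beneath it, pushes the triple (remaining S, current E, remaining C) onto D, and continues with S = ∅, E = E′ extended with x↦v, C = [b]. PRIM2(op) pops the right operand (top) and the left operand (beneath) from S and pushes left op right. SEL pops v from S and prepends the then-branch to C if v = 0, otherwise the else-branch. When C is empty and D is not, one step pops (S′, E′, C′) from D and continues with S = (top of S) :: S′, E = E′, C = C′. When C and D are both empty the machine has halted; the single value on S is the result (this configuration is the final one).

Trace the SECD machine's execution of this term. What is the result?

step 0: ⟨S=∅; E=∅; C=[((λw. (if0 (w * -2) then (let q = 0 in q) else ((λp. w) w))) ((7 * 2) + -3))]; D=∅⟩
step 1: ⟨S=∅; E=∅; C=[((7 * 2) + -3) :: (λw. (if0 (w * -2) then (let q = 0 in q) else ((λp. w) w))) :: AP]; D=∅⟩
step 2: ⟨S=∅; E=∅; C=[(7 * 2) :: -3 :: PRIM2(add) :: (λw. (if0 (w * -2) then (let q = 0 in q) else ((λp. w) w))) :: AP]; D=∅⟩
step 3: ⟨S=∅; E=∅; C=[7 :: 2 :: PRIM2(mul) :: -3 :: PRIM2(add) :: (λw. (if0 (w * -2) then (let q = 0 in q) else ((λp. w) w))) :: AP]; D=∅⟩
step 4: ⟨S=[7]; E=∅; C=[2 :: PRIM2(mul) :: -3 :: PRIM2(add) :: (λw. (if0 (w * -2) then (let q = 0 in q) else ((λp. w) w))) :: AP]; D=∅⟩
step 5: ⟨S=[2 :: 7]; E=∅; C=[PRIM2(mul) :: -3 :: PRIM2(add) :: (λw. (if0 (w * -2) then (let q = 0 in q) else ((λp. w) w))) :: AP]; D=∅⟩
step 6: ⟨S=[14]; E=∅; C=[-3 :: PRIM2(add) :: (λw. (if0 (w * -2) then (let q = 0 in q) else ((λp. w) w))) :: AP]; D=∅⟩
step 7: ⟨S=[-3 :: 14]; E=∅; C=[PRIM2(add) :: (λw. (if0 (w * -2) then (let q = 0 in q) else ((λp. w) w))) :: AP]; D=∅⟩
step 8: ⟨S=[11]; E=∅; C=[(λw. (if0 (w * -2) then (let q = 0 in q) else ((λp. w) w))) :: AP]; D=∅⟩
step 9: ⟨S=[clo(λw. (if0 (w * -2) then (let q = 0 in q) else ((λp. w) w)), ∅) :: 11]; E=∅; C=[AP]; D=∅⟩
step 10: ⟨S=∅; E={w↦11}; C=[(if0 (w * -2) then (let q = 0 in q) else ((λp. w) w))]; D=[(∅, ∅, ∅)]⟩
step 11: ⟨S=∅; E={w↦11}; C=[(w * -2) :: SEL]; D=[(∅, ∅, ∅)]⟩
step 12: ⟨S=∅; E={w↦11}; C=[w :: -2 :: PRIM2(mul) :: SEL]; D=[(∅, ∅, ∅)]⟩
step 13: ⟨S=[11]; E={w↦11}; C=[-2 :: PRIM2(mul) :: SEL]; D=[(∅, ∅, ∅)]⟩
step 14: ⟨S=[-2 :: 11]; E={w↦11}; C=[PRIM2(mul) :: SEL]; D=[(∅, ∅, ∅)]⟩
step 15: ⟨S=[-22]; E={w↦11}; C=[SEL]; D=[(∅, ∅, ∅)]⟩
step 16: ⟨S=∅; E={w↦11}; C=[((λp. w) w)]; D=[(∅, ∅, ∅)]⟩
step 17: ⟨S=∅; E={w↦11}; C=[w :: (λp. w) :: AP]; D=[(∅, ∅, ∅)]⟩
step 18: ⟨S=[11]; E={w↦11}; C=[(λp. w) :: AP]; D=[(∅, ∅, ∅)]⟩
step 19: ⟨S=[clo(λp. w, {w↦11}) :: 11]; E={w↦11}; C=[AP]; D=[(∅, ∅, ∅)]⟩
step 20: ⟨S=∅; E={p↦11, w↦11}; C=[w]; D=[(∅, {w↦11}, ∅) :: (∅, ∅, ∅)]⟩
step 21: ⟨S=[11]; E={p↦11, w↦11}; C=∅; D=[(∅, {w↦11}, ∅) :: (∅, ∅, ∅)]⟩
step 22: ⟨S=[11]; E={w↦11}; C=∅; D=[(∅, ∅, ∅)]⟩
step 23: ⟨S=[11]; E=∅; C=∅; D=∅⟩
→ final value 11

Answer: 11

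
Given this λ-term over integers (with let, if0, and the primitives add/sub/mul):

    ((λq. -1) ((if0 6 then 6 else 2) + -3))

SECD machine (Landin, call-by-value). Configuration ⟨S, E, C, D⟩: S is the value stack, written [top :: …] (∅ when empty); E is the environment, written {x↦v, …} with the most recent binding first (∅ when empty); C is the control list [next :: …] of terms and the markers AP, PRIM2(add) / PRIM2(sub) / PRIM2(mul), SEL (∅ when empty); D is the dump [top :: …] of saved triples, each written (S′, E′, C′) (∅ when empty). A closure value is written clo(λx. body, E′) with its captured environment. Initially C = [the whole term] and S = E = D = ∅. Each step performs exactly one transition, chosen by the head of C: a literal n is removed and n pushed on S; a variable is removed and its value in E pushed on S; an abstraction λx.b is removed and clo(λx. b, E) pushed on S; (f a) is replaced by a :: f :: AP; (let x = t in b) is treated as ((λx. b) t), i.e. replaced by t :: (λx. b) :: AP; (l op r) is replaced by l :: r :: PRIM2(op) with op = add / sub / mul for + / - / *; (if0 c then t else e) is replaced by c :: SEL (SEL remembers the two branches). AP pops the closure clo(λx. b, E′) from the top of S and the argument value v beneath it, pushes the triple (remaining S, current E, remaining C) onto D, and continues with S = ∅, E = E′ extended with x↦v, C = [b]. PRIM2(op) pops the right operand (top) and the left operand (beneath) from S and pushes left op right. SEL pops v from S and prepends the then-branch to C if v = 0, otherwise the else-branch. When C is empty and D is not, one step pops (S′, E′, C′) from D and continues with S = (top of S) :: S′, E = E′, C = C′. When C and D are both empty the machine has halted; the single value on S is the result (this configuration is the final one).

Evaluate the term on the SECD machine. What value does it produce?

Answer: -1

Derivation:
t=0: [S=∅ | E=∅ | C=[((λq. -1) ((if0 6 then 6 else 2) + -3))] | D=∅]
t=1: [S=∅ | E=∅ | C=[((if0 6 then 6 else 2) + -3) :: (λq. -1) :: AP] | D=∅]
t=2: [S=∅ | E=∅ | C=[(if0 6 then 6 else 2) :: -3 :: PRIM2(add) :: (λq. -1) :: AP] | D=∅]
t=3: [S=∅ | E=∅ | C=[6 :: SEL :: -3 :: PRIM2(add) :: (λq. -1) :: AP] | D=∅]
t=4: [S=[6] | E=∅ | C=[SEL :: -3 :: PRIM2(add) :: (λq. -1) :: AP] | D=∅]
t=5: [S=∅ | E=∅ | C=[2 :: -3 :: PRIM2(add) :: (λq. -1) :: AP] | D=∅]
t=6: [S=[2] | E=∅ | C=[-3 :: PRIM2(add) :: (λq. -1) :: AP] | D=∅]
t=7: [S=[-3 :: 2] | E=∅ | C=[PRIM2(add) :: (λq. -1) :: AP] | D=∅]
t=8: [S=[-1] | E=∅ | C=[(λq. -1) :: AP] | D=∅]
t=9: [S=[clo(λq. -1, ∅) :: -1] | E=∅ | C=[AP] | D=∅]
t=10: [S=∅ | E={q↦-1} | C=[-1] | D=[(∅, ∅, ∅)]]
t=11: [S=[-1] | E={q↦-1} | C=∅ | D=[(∅, ∅, ∅)]]
t=12: [S=[-1] | E=∅ | C=∅ | D=∅]
→ final value -1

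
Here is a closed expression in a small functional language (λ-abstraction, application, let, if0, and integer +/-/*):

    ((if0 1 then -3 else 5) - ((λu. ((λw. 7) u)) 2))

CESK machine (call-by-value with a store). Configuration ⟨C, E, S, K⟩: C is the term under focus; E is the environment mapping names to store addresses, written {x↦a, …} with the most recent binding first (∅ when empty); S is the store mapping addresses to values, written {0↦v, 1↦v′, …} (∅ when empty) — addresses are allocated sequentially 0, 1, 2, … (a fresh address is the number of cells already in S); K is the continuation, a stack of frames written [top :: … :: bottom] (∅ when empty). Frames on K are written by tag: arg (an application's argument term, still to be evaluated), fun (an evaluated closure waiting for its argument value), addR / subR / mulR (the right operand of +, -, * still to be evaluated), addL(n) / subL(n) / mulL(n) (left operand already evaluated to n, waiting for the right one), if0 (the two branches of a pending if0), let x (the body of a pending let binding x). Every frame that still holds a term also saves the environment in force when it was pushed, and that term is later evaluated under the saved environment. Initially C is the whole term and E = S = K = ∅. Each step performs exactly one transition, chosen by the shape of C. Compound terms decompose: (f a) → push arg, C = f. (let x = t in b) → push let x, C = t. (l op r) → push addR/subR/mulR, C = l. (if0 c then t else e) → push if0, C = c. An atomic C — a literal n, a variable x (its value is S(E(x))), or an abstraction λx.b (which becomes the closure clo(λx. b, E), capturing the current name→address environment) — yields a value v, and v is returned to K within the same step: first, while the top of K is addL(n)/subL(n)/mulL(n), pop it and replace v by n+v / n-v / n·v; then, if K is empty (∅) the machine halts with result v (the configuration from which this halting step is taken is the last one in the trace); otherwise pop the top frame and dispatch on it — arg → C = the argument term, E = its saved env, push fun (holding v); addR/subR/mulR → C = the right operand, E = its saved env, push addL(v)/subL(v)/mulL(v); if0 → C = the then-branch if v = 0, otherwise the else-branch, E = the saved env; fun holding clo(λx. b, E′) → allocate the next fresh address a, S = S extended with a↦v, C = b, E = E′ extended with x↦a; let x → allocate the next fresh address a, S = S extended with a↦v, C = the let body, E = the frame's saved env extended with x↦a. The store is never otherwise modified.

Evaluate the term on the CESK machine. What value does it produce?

Answer: -2

Execution trace:
[0] <C=((if0 1 then -3 else 5) - ((λu. ((λw. 7) u)) 2)), E=∅, S=∅, K=∅>
[1] <C=(if0 1 then -3 else 5), E=∅, S=∅, K=[subR]>
[2] <C=1, E=∅, S=∅, K=[if0 :: subR]>
[3] <C=5, E=∅, S=∅, K=[subR]>
[4] <C=((λu. ((λw. 7) u)) 2), E=∅, S=∅, K=[subL(5)]>
[5] <C=(λu. ((λw. 7) u)), E=∅, S=∅, K=[arg :: subL(5)]>
[6] <C=2, E=∅, S=∅, K=[fun :: subL(5)]>
[7] <C=((λw. 7) u), E={u↦0}, S={0↦2}, K=[subL(5)]>
[8] <C=(λw. 7), E={u↦0}, S={0↦2}, K=[arg :: subL(5)]>
[9] <C=u, E={u↦0}, S={0↦2}, K=[fun :: subL(5)]>
[10] <C=7, E={w↦1, u↦0}, S={0↦2, 1↦2}, K=[subL(5)]>
→ final value -2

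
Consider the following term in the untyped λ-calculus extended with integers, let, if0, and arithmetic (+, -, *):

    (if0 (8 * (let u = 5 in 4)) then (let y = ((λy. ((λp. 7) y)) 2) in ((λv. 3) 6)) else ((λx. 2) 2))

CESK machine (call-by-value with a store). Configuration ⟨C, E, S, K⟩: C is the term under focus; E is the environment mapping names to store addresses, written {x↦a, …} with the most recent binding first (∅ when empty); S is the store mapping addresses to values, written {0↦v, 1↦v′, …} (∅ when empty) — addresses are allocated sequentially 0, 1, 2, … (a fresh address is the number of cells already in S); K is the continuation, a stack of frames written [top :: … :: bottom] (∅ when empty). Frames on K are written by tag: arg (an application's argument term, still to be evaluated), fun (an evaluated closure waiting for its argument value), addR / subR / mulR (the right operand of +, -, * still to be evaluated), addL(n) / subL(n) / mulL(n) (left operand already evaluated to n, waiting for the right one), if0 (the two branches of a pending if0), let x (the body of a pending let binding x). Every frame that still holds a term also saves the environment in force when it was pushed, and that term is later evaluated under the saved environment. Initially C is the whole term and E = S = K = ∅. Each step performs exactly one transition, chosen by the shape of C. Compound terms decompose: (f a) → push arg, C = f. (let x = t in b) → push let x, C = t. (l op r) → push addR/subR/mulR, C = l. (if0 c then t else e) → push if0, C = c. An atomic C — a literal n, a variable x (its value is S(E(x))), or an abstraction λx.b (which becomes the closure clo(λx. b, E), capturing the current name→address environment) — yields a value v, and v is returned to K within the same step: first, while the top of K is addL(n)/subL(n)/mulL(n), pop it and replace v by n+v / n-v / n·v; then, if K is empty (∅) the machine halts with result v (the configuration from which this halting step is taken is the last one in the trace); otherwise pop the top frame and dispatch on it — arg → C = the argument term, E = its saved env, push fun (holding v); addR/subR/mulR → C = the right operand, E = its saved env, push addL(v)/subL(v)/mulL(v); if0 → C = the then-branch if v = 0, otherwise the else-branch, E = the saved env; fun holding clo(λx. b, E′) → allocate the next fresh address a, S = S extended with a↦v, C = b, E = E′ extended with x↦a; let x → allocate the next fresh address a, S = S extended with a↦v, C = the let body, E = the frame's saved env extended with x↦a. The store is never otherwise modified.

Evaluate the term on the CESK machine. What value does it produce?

[0] <C=(if0 (8 * (let u = 5 in 4)) then (let y = ((λy. ((λp. 7) y)) 2) in ((λv. 3) 6)) else ((λx. 2) 2)), E=∅, S=∅, K=∅>
[1] <C=(8 * (let u = 5 in 4)), E=∅, S=∅, K=[if0]>
[2] <C=8, E=∅, S=∅, K=[mulR :: if0]>
[3] <C=(let u = 5 in 4), E=∅, S=∅, K=[mulL(8) :: if0]>
[4] <C=5, E=∅, S=∅, K=[let u :: mulL(8) :: if0]>
[5] <C=4, E={u↦0}, S={0↦5}, K=[mulL(8) :: if0]>
[6] <C=((λx. 2) 2), E=∅, S={0↦5}, K=∅>
[7] <C=(λx. 2), E=∅, S={0↦5}, K=[arg]>
[8] <C=2, E=∅, S={0↦5}, K=[fun]>
[9] <C=2, E={x↦1}, S={0↦5, 1↦2}, K=∅>
→ final value 2

Answer: 2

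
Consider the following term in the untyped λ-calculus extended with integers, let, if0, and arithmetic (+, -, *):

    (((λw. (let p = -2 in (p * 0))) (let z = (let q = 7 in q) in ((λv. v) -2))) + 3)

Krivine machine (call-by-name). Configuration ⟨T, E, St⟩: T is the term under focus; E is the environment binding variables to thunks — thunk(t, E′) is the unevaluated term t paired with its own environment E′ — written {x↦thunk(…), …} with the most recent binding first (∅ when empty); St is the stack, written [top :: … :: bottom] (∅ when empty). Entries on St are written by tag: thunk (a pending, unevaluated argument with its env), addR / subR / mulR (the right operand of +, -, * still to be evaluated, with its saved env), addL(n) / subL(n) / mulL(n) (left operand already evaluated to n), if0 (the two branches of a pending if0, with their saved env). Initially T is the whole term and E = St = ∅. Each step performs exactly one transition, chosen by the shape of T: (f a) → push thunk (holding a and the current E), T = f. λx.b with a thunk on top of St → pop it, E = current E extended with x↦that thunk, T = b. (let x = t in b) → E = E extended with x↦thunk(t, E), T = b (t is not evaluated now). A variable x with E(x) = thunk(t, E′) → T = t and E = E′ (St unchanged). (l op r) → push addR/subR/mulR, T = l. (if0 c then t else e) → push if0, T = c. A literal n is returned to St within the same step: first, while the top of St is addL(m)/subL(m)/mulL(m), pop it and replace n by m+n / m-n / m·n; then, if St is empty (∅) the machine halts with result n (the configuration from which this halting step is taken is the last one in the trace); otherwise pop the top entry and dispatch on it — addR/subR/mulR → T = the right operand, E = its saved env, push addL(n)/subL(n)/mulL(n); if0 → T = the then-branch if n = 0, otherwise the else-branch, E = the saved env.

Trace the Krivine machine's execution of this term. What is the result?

Answer: 3

Machine steps:
0. ⟨T=(((λw. (let p = -2 in (p * 0))) (let z = (let q = 7 in q) in ((λv. v) -2))) + 3); E=∅; St=∅⟩
1. ⟨T=((λw. (let p = -2 in (p * 0))) (let z = (let q = 7 in q) in ((λv. v) -2))); E=∅; St=[addR]⟩
2. ⟨T=(λw. (let p = -2 in (p * 0))); E=∅; St=[thunk :: addR]⟩
3. ⟨T=(let p = -2 in (p * 0)); E={w↦thunk((let z = (let q = 7 in q) in ((λv. v) -2)), ∅)}; St=[addR]⟩
4. ⟨T=(p * 0); E={p↦thunk(-2, {w↦thunk((let z = (let q = 7 in q) in ((λv. v) -2)), ∅)}), w↦thunk((let z = (let q = 7 in q) in ((λv. v) -2)), ∅)}; St=[addR]⟩
5. ⟨T=p; E={p↦thunk(-2, {w↦thunk((let z = (let q = 7 in q) in ((λv. v) -2)), ∅)}), w↦thunk((let z = (let q = 7 in q) in ((λv. v) -2)), ∅)}; St=[mulR :: addR]⟩
6. ⟨T=-2; E={w↦thunk((let z = (let q = 7 in q) in ((λv. v) -2)), ∅)}; St=[mulR :: addR]⟩
7. ⟨T=0; E={p↦thunk(-2, {w↦thunk((let z = (let q = 7 in q) in ((λv. v) -2)), ∅)}), w↦thunk((let z = (let q = 7 in q) in ((λv. v) -2)), ∅)}; St=[mulL(-2) :: addR]⟩
8. ⟨T=3; E=∅; St=[addL(0)]⟩
→ final value 3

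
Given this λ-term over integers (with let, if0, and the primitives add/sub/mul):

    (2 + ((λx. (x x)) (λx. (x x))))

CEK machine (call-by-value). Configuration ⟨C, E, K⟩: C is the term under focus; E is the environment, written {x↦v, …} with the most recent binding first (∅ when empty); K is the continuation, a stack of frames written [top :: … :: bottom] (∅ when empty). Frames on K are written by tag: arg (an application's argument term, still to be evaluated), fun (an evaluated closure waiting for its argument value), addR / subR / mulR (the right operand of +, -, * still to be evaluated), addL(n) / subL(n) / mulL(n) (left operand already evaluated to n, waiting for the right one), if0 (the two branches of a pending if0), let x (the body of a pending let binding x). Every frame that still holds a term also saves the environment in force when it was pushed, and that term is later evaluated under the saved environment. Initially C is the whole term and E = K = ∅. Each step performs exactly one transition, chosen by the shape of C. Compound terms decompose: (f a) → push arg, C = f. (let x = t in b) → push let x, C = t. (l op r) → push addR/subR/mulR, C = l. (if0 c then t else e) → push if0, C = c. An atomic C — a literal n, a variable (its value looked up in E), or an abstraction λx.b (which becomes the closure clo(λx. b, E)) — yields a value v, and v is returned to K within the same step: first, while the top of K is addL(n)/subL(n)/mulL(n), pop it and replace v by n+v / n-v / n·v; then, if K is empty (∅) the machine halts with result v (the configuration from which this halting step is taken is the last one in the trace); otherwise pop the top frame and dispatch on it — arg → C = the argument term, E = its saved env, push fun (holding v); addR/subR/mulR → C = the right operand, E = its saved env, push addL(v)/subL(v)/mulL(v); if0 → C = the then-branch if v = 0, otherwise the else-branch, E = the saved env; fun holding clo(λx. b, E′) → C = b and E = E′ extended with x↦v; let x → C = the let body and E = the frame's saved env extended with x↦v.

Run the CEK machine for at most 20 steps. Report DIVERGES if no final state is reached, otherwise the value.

Answer: DIVERGES (no final state within 20 steps)

Machine steps:
[0] [C=(2 + ((λx. (x x)) (λx. (x x)))) | E=∅ | K=∅]
[1] [C=2 | E=∅ | K=[addR]]
[2] [C=((λx. (x x)) (λx. (x x))) | E=∅ | K=[addL(2)]]
[3] [C=(λx. (x x)) | E=∅ | K=[arg :: addL(2)]]
[4] [C=(λx. (x x)) | E=∅ | K=[fun :: addL(2)]]
[5] [C=(x x) | E={x↦clo(λx. (x x), ∅)} | K=[addL(2)]]
[6] [C=x | E={x↦clo(λx. (x x), ∅)} | K=[arg :: addL(2)]]
[7] [C=x | E={x↦clo(λx. (x x), ∅)} | K=[fun :: addL(2)]]
… configuration repeats with period 3 (steps 5–7 recur indefinitely) …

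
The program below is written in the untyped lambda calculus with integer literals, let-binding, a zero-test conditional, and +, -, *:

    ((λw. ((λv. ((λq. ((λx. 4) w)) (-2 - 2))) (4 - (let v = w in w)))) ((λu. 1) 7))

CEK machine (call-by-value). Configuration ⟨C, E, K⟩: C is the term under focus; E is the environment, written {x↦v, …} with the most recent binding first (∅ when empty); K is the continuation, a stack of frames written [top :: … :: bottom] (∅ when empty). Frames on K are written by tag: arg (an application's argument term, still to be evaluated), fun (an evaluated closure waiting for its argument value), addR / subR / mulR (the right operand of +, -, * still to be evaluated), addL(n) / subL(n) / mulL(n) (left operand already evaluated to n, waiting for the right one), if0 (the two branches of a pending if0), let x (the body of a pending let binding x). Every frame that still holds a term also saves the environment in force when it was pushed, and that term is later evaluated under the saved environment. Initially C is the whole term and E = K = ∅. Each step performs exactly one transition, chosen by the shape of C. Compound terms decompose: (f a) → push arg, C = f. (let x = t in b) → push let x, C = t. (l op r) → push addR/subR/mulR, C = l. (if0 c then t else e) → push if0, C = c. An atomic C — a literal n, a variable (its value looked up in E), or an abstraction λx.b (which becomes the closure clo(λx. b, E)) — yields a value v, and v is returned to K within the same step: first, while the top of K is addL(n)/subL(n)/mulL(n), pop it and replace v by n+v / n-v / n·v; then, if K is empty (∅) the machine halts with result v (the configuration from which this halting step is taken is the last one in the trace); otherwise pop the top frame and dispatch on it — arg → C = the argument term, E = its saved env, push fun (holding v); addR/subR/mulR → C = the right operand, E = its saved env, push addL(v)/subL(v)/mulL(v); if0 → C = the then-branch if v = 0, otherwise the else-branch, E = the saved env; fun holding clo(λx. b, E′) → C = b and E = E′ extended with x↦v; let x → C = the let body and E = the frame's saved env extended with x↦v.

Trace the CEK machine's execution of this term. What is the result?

0. [C=((λw. ((λv. ((λq. ((λx. 4) w)) (-2 - 2))) (4 - (let v = w in w)))) ((λu. 1) 7)) | E=∅ | K=∅]
1. [C=(λw. ((λv. ((λq. ((λx. 4) w)) (-2 - 2))) (4 - (let v = w in w)))) | E=∅ | K=[arg]]
2. [C=((λu. 1) 7) | E=∅ | K=[fun]]
3. [C=(λu. 1) | E=∅ | K=[arg :: fun]]
4. [C=7 | E=∅ | K=[fun :: fun]]
5. [C=1 | E={u↦7} | K=[fun]]
6. [C=((λv. ((λq. ((λx. 4) w)) (-2 - 2))) (4 - (let v = w in w))) | E={w↦1} | K=∅]
7. [C=(λv. ((λq. ((λx. 4) w)) (-2 - 2))) | E={w↦1} | K=[arg]]
8. [C=(4 - (let v = w in w)) | E={w↦1} | K=[fun]]
9. [C=4 | E={w↦1} | K=[subR :: fun]]
10. [C=(let v = w in w) | E={w↦1} | K=[subL(4) :: fun]]
11. [C=w | E={w↦1} | K=[let v :: subL(4) :: fun]]
12. [C=w | E={v↦1, w↦1} | K=[subL(4) :: fun]]
13. [C=((λq. ((λx. 4) w)) (-2 - 2)) | E={v↦3, w↦1} | K=∅]
14. [C=(λq. ((λx. 4) w)) | E={v↦3, w↦1} | K=[arg]]
15. [C=(-2 - 2) | E={v↦3, w↦1} | K=[fun]]
16. [C=-2 | E={v↦3, w↦1} | K=[subR :: fun]]
17. [C=2 | E={v↦3, w↦1} | K=[subL(-2) :: fun]]
18. [C=((λx. 4) w) | E={q↦-4, v↦3, w↦1} | K=∅]
19. [C=(λx. 4) | E={q↦-4, v↦3, w↦1} | K=[arg]]
20. [C=w | E={q↦-4, v↦3, w↦1} | K=[fun]]
21. [C=4 | E={x↦1, q↦-4, v↦3, w↦1} | K=∅]
→ final value 4

Answer: 4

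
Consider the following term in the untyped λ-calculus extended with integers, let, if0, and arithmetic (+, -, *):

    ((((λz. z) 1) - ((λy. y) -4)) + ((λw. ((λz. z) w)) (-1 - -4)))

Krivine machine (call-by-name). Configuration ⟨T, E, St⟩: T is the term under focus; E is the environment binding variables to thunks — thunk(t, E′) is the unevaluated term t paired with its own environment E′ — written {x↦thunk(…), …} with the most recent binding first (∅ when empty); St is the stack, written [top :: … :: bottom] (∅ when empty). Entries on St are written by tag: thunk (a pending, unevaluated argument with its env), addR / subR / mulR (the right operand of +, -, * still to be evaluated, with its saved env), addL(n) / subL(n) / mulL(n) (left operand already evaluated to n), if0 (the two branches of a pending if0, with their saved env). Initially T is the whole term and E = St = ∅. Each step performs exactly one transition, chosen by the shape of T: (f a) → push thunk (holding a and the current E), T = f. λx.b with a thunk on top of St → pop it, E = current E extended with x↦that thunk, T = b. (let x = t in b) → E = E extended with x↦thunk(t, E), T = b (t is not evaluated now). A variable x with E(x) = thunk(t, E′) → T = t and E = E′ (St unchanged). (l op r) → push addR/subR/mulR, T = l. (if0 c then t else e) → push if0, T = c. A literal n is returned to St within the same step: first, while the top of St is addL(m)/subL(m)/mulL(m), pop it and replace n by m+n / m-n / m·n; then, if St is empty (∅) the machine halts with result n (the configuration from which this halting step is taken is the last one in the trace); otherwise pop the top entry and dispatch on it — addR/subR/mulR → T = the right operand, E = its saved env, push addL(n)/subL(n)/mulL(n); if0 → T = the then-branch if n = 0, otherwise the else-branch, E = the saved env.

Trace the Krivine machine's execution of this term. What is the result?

[0] [T=((((λz. z) 1) - ((λy. y) -4)) + ((λw. ((λz. z) w)) (-1 - -4))) | E=∅ | St=∅]
[1] [T=(((λz. z) 1) - ((λy. y) -4)) | E=∅ | St=[addR]]
[2] [T=((λz. z) 1) | E=∅ | St=[subR :: addR]]
[3] [T=(λz. z) | E=∅ | St=[thunk :: subR :: addR]]
[4] [T=z | E={z↦thunk(1, ∅)} | St=[subR :: addR]]
[5] [T=1 | E=∅ | St=[subR :: addR]]
[6] [T=((λy. y) -4) | E=∅ | St=[subL(1) :: addR]]
[7] [T=(λy. y) | E=∅ | St=[thunk :: subL(1) :: addR]]
[8] [T=y | E={y↦thunk(-4, ∅)} | St=[subL(1) :: addR]]
[9] [T=-4 | E=∅ | St=[subL(1) :: addR]]
[10] [T=((λw. ((λz. z) w)) (-1 - -4)) | E=∅ | St=[addL(5)]]
[11] [T=(λw. ((λz. z) w)) | E=∅ | St=[thunk :: addL(5)]]
[12] [T=((λz. z) w) | E={w↦thunk((-1 - -4), ∅)} | St=[addL(5)]]
[13] [T=(λz. z) | E={w↦thunk((-1 - -4), ∅)} | St=[thunk :: addL(5)]]
[14] [T=z | E={z↦thunk(w, {w↦thunk((-1 - -4), ∅)}), w↦thunk((-1 - -4), ∅)} | St=[addL(5)]]
[15] [T=w | E={w↦thunk((-1 - -4), ∅)} | St=[addL(5)]]
[16] [T=(-1 - -4) | E=∅ | St=[addL(5)]]
[17] [T=-1 | E=∅ | St=[subR :: addL(5)]]
[18] [T=-4 | E=∅ | St=[subL(-1) :: addL(5)]]
→ final value 8

Answer: 8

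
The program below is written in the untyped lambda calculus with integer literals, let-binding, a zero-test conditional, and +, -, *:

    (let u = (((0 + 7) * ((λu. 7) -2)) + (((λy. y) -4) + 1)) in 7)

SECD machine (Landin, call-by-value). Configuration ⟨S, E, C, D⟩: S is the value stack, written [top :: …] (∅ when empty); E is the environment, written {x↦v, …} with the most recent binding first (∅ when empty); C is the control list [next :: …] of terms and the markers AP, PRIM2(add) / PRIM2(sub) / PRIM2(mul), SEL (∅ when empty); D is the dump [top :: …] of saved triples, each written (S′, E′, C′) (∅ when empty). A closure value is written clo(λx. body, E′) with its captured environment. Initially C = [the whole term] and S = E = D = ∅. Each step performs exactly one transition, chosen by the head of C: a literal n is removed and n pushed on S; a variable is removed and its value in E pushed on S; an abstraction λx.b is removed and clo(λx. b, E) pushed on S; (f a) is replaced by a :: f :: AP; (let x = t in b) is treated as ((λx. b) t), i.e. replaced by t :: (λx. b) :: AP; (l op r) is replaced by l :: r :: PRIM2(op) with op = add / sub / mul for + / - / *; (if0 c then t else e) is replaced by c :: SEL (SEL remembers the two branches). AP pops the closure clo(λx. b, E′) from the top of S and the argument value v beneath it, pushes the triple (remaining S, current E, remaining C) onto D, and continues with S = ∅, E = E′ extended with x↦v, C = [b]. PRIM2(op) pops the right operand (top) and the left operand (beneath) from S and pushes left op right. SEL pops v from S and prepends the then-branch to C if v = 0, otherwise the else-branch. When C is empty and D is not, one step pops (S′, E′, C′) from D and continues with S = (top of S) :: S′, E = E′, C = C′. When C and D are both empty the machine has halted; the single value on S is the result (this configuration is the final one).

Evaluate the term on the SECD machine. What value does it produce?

0. <S=∅, E=∅, C=[(let u = (((0 + 7) * ((λu. 7) -2)) + (((λy. y) -4) + 1)) in 7)], D=∅>
1. <S=∅, E=∅, C=[(((0 + 7) * ((λu. 7) -2)) + (((λy. y) -4) + 1)) :: (λu. 7) :: AP], D=∅>
2. <S=∅, E=∅, C=[((0 + 7) * ((λu. 7) -2)) :: (((λy. y) -4) + 1) :: PRIM2(add) :: (λu. 7) :: AP], D=∅>
3. <S=∅, E=∅, C=[(0 + 7) :: ((λu. 7) -2) :: PRIM2(mul) :: (((λy. y) -4) + 1) :: PRIM2(add) :: (λu. 7) :: AP], D=∅>
4. <S=∅, E=∅, C=[0 :: 7 :: PRIM2(add) :: ((λu. 7) -2) :: PRIM2(mul) :: (((λy. y) -4) + 1) :: PRIM2(add) :: (λu. 7) :: AP], D=∅>
5. <S=[0], E=∅, C=[7 :: PRIM2(add) :: ((λu. 7) -2) :: PRIM2(mul) :: (((λy. y) -4) + 1) :: PRIM2(add) :: (λu. 7) :: AP], D=∅>
6. <S=[7 :: 0], E=∅, C=[PRIM2(add) :: ((λu. 7) -2) :: PRIM2(mul) :: (((λy. y) -4) + 1) :: PRIM2(add) :: (λu. 7) :: AP], D=∅>
7. <S=[7], E=∅, C=[((λu. 7) -2) :: PRIM2(mul) :: (((λy. y) -4) + 1) :: PRIM2(add) :: (λu. 7) :: AP], D=∅>
8. <S=[7], E=∅, C=[-2 :: (λu. 7) :: AP :: PRIM2(mul) :: (((λy. y) -4) + 1) :: PRIM2(add) :: (λu. 7) :: AP], D=∅>
9. <S=[-2 :: 7], E=∅, C=[(λu. 7) :: AP :: PRIM2(mul) :: (((λy. y) -4) + 1) :: PRIM2(add) :: (λu. 7) :: AP], D=∅>
10. <S=[clo(λu. 7, ∅) :: -2 :: 7], E=∅, C=[AP :: PRIM2(mul) :: (((λy. y) -4) + 1) :: PRIM2(add) :: (λu. 7) :: AP], D=∅>
11. <S=∅, E={u↦-2}, C=[7], D=[([7], ∅, [PRIM2(mul) :: (((λy. y) -4) + 1) :: PRIM2(add) :: (λu. 7) :: AP])]>
12. <S=[7], E={u↦-2}, C=∅, D=[([7], ∅, [PRIM2(mul) :: (((λy. y) -4) + 1) :: PRIM2(add) :: (λu. 7) :: AP])]>
13. <S=[7 :: 7], E=∅, C=[PRIM2(mul) :: (((λy. y) -4) + 1) :: PRIM2(add) :: (λu. 7) :: AP], D=∅>
14. <S=[49], E=∅, C=[(((λy. y) -4) + 1) :: PRIM2(add) :: (λu. 7) :: AP], D=∅>
15. <S=[49], E=∅, C=[((λy. y) -4) :: 1 :: PRIM2(add) :: PRIM2(add) :: (λu. 7) :: AP], D=∅>
16. <S=[49], E=∅, C=[-4 :: (λy. y) :: AP :: 1 :: PRIM2(add) :: PRIM2(add) :: (λu. 7) :: AP], D=∅>
17. <S=[-4 :: 49], E=∅, C=[(λy. y) :: AP :: 1 :: PRIM2(add) :: PRIM2(add) :: (λu. 7) :: AP], D=∅>
18. <S=[clo(λy. y, ∅) :: -4 :: 49], E=∅, C=[AP :: 1 :: PRIM2(add) :: PRIM2(add) :: (λu. 7) :: AP], D=∅>
19. <S=∅, E={y↦-4}, C=[y], D=[([49], ∅, [1 :: PRIM2(add) :: PRIM2(add) :: (λu. 7) :: AP])]>
20. <S=[-4], E={y↦-4}, C=∅, D=[([49], ∅, [1 :: PRIM2(add) :: PRIM2(add) :: (λu. 7) :: AP])]>
21. <S=[-4 :: 49], E=∅, C=[1 :: PRIM2(add) :: PRIM2(add) :: (λu. 7) :: AP], D=∅>
22. <S=[1 :: -4 :: 49], E=∅, C=[PRIM2(add) :: PRIM2(add) :: (λu. 7) :: AP], D=∅>
23. <S=[-3 :: 49], E=∅, C=[PRIM2(add) :: (λu. 7) :: AP], D=∅>
24. <S=[46], E=∅, C=[(λu. 7) :: AP], D=∅>
25. <S=[clo(λu. 7, ∅) :: 46], E=∅, C=[AP], D=∅>
26. <S=∅, E={u↦46}, C=[7], D=[(∅, ∅, ∅)]>
27. <S=[7], E={u↦46}, C=∅, D=[(∅, ∅, ∅)]>
28. <S=[7], E=∅, C=∅, D=∅>
→ final value 7

Answer: 7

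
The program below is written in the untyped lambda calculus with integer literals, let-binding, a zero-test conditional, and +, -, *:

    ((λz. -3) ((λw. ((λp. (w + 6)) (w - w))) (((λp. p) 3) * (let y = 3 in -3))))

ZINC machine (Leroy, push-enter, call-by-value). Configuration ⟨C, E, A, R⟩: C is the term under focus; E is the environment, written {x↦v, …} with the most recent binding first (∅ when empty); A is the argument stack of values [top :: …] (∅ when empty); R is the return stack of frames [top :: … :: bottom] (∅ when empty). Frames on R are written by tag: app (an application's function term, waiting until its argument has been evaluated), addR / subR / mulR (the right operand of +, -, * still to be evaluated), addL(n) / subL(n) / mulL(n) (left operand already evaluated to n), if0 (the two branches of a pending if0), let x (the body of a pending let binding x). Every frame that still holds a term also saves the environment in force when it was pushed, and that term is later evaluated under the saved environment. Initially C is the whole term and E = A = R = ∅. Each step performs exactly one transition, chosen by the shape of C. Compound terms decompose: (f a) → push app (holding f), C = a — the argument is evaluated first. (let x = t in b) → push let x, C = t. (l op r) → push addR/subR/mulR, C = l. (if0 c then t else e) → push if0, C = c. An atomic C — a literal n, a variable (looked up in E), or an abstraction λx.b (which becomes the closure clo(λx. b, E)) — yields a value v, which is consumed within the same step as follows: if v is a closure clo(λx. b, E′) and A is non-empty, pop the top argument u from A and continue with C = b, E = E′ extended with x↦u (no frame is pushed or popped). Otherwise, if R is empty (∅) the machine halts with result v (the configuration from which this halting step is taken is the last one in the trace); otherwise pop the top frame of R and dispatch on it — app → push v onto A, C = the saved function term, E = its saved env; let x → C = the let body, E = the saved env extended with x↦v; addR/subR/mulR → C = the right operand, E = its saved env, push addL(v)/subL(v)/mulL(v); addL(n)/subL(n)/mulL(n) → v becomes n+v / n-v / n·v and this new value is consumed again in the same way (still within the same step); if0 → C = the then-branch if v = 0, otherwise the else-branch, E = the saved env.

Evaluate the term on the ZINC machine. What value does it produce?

Answer: -3

Derivation:
t=0: <C=((λz. -3) ((λw. ((λp. (w + 6)) (w - w))) (((λp. p) 3) * (let y = 3 in -3)))), E=∅, A=∅, R=∅>
t=1: <C=((λw. ((λp. (w + 6)) (w - w))) (((λp. p) 3) * (let y = 3 in -3))), E=∅, A=∅, R=[app]>
t=2: <C=(((λp. p) 3) * (let y = 3 in -3)), E=∅, A=∅, R=[app :: app]>
t=3: <C=((λp. p) 3), E=∅, A=∅, R=[mulR :: app :: app]>
t=4: <C=3, E=∅, A=∅, R=[app :: mulR :: app :: app]>
t=5: <C=(λp. p), E=∅, A=[3], R=[mulR :: app :: app]>
t=6: <C=p, E={p↦3}, A=∅, R=[mulR :: app :: app]>
t=7: <C=(let y = 3 in -3), E=∅, A=∅, R=[mulL(3) :: app :: app]>
t=8: <C=3, E=∅, A=∅, R=[let y :: mulL(3) :: app :: app]>
t=9: <C=-3, E={y↦3}, A=∅, R=[mulL(3) :: app :: app]>
t=10: <C=(λw. ((λp. (w + 6)) (w - w))), E=∅, A=[-9], R=[app]>
t=11: <C=((λp. (w + 6)) (w - w)), E={w↦-9}, A=∅, R=[app]>
t=12: <C=(w - w), E={w↦-9}, A=∅, R=[app :: app]>
t=13: <C=w, E={w↦-9}, A=∅, R=[subR :: app :: app]>
t=14: <C=w, E={w↦-9}, A=∅, R=[subL(-9) :: app :: app]>
t=15: <C=(λp. (w + 6)), E={w↦-9}, A=[0], R=[app]>
t=16: <C=(w + 6), E={p↦0, w↦-9}, A=∅, R=[app]>
t=17: <C=w, E={p↦0, w↦-9}, A=∅, R=[addR :: app]>
t=18: <C=6, E={p↦0, w↦-9}, A=∅, R=[addL(-9) :: app]>
t=19: <C=(λz. -3), E=∅, A=[-3], R=∅>
t=20: <C=-3, E={z↦-3}, A=∅, R=∅>
→ final value -3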